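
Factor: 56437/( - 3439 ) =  - 19^(-1)*181^( - 1 )*56437^1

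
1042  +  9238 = 10280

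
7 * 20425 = 142975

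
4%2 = 0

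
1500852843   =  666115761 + 834737082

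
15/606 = 5/202 = 0.02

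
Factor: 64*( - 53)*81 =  - 274752= -  2^6*3^4 * 53^1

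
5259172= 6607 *796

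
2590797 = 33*78509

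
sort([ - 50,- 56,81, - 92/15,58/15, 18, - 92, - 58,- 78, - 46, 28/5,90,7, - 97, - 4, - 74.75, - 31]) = [-97, - 92, - 78  , - 74.75, - 58, - 56, - 50, - 46, - 31, - 92/15, - 4,58/15, 28/5 , 7, 18, 81,90 ] 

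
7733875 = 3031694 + 4702181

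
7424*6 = 44544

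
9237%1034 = 965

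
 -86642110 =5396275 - 92038385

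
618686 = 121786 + 496900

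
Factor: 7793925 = 3^1*5^2*103919^1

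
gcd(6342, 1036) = 14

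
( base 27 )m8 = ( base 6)2442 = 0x25a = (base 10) 602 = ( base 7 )1520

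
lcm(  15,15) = 15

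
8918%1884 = 1382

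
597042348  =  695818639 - 98776291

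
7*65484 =458388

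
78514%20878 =15880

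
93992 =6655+87337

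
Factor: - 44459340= - 2^2*3^1*5^1*740989^1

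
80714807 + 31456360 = 112171167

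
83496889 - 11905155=71591734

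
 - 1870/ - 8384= 935/4192 = 0.22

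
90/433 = 90/433 = 0.21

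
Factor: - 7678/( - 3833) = 2^1*11^1*349^1*3833^( - 1) 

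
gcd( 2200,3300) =1100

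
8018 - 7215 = 803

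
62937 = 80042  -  17105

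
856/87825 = 856/87825 = 0.01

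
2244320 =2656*845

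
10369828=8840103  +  1529725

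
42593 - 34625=7968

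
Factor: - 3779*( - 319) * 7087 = 8543385587= 11^1* 19^1*29^1*373^1 * 3779^1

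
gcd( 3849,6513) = 3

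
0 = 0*2471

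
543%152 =87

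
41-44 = -3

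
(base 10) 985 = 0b1111011001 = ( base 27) 19d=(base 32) UP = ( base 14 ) 505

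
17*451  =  7667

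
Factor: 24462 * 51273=1254240126= 2^1*3^9*151^1 * 211^1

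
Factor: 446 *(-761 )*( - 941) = 2^1*223^1*761^1*941^1 = 319381046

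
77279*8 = 618232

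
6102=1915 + 4187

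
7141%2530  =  2081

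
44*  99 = 4356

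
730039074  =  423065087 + 306973987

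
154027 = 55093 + 98934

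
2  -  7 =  - 5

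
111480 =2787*40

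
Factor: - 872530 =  - 2^1*5^1*87253^1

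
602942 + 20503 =623445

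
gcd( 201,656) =1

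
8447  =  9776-1329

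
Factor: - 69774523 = -7^1*13^4*349^1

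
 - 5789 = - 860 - 4929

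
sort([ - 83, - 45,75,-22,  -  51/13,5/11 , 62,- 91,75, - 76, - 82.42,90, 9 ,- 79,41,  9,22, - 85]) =[ - 91 , - 85, - 83, - 82.42, - 79, - 76, - 45, - 22, - 51/13, 5/11, 9,9, 22 , 41,62,75, 75,90]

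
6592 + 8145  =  14737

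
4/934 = 2/467=0.00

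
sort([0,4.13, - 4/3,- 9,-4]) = [ - 9, - 4, - 4/3 , 0 , 4.13 ] 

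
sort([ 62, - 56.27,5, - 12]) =[ - 56.27,-12,  5, 62] 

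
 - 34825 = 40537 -75362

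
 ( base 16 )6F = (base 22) 51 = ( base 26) 47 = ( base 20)5B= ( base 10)111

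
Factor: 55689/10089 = 977/177 = 3^( - 1)*59^( - 1)*977^1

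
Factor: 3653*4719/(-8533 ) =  - 17238507/8533 = - 3^1*7^(-1 )*11^2*13^2 * 23^(  -  1 ) *53^( - 1 )*281^1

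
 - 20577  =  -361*57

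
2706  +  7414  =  10120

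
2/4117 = 2/4117=0.00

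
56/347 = 56/347 = 0.16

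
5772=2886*2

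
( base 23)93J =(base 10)4849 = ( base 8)11361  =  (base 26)74D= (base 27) 6hg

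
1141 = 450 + 691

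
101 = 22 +79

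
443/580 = 443/580 = 0.76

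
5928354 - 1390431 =4537923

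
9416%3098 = 122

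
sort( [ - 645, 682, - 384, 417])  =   [ - 645, - 384,  417, 682]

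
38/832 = 19/416 = 0.05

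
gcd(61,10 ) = 1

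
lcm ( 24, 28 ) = 168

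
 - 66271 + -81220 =-147491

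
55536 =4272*13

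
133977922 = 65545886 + 68432036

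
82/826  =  41/413 = 0.10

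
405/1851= 135/617 = 0.22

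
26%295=26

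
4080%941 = 316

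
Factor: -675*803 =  - 3^3 * 5^2*11^1 * 73^1 = - 542025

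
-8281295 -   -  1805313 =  - 6475982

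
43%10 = 3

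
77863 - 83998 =  -  6135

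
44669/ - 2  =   - 22335+1/2=-22334.50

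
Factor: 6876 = 2^2*3^2*191^1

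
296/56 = 5 + 2/7  =  5.29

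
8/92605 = 8/92605 = 0.00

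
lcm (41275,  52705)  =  3425825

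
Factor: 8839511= 67^1*131933^1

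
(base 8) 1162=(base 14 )32A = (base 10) 626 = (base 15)2BB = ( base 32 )JI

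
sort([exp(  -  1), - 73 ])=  [  -  73,exp ( - 1)] 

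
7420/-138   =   - 3710/69 = -53.77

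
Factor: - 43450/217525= - 158/791= - 2^1 *7^( - 1 )*79^1*113^( - 1)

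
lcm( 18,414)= 414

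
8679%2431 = 1386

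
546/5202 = 91/867 =0.10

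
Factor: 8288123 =19^1*436217^1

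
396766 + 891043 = 1287809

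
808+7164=7972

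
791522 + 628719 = 1420241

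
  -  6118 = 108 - 6226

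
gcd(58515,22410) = 1245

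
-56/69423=-1 + 69367/69423=-0.00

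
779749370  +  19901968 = 799651338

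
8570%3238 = 2094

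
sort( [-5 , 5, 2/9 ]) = [-5, 2/9,5 ] 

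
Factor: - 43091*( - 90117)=3883231647 = 3^2*17^1*19^1*31^1*41^1*1051^1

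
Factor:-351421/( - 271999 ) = 7^( - 2)*13^( - 1 )*823^1 = 823/637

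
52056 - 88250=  - 36194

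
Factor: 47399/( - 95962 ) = - 2^(-1)*11^1*31^1 *139^1*47981^ ( - 1)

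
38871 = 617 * 63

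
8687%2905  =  2877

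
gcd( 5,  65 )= 5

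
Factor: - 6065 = - 5^1*1213^1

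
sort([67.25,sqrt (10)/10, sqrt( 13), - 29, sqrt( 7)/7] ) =[ - 29,sqrt( 10 )/10,sqrt( 7) /7 , sqrt( 13), 67.25 ]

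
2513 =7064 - 4551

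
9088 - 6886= 2202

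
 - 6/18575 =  - 1 + 18569/18575 = - 0.00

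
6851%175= 26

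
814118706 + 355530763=1169649469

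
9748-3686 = 6062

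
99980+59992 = 159972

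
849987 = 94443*9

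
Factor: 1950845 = 5^1 * 13^1 * 30013^1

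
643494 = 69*9326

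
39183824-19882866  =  19300958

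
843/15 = 281/5 = 56.20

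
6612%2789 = 1034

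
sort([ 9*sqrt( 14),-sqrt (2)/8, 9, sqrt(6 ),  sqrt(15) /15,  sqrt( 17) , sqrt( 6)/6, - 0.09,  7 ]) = [ - sqrt (2)/8, - 0.09,  sqrt( 15)/15, sqrt(6)/6, sqrt( 6),sqrt( 17),7, 9,9*sqrt ( 14 ) ] 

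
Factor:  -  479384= - 2^3*31^1*1933^1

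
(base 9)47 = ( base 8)53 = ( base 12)37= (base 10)43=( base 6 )111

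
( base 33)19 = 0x2a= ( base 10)42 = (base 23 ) 1j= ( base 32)1A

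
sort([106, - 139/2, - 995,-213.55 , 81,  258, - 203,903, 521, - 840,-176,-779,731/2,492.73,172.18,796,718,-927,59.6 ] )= [ - 995,-927, - 840,-779, - 213.55, - 203, - 176,-139/2,59.6, 81,106,172.18, 258,731/2,492.73,521,718,796, 903 ]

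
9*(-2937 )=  - 26433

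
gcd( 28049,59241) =7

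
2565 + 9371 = 11936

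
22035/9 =7345/3 = 2448.33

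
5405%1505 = 890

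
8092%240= 172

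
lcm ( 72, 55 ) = 3960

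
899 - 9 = 890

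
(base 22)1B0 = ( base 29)p1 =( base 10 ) 726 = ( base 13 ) 43B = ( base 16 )2D6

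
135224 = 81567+53657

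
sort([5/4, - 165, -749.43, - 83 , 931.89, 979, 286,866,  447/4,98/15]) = [  -  749.43,-165 ,  -  83,5/4,98/15,447/4,286,866,931.89, 979]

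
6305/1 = 6305 = 6305.00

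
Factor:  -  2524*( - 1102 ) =2781448 = 2^3* 19^1*29^1*631^1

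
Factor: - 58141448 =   -  2^3 * 163^1*44587^1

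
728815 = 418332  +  310483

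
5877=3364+2513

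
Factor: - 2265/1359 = - 5/3 = - 3^( - 1 ) * 5^1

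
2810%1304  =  202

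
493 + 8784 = 9277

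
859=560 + 299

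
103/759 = 103/759 = 0.14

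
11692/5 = 2338 + 2/5 = 2338.40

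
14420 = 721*20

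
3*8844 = 26532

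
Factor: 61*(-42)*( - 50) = 2^2*3^1*5^2 * 7^1 * 61^1 = 128100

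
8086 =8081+5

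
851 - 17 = 834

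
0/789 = 0 =0.00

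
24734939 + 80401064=105136003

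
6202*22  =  136444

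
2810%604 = 394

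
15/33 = 5/11 = 0.45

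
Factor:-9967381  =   - 19^1 *524599^1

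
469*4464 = 2093616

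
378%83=46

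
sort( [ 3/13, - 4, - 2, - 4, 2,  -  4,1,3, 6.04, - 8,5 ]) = [ - 8, - 4, - 4,  -  4, - 2, 3/13 , 1, 2  ,  3, 5, 6.04] 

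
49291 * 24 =1182984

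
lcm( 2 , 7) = 14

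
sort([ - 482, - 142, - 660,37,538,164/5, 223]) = [ - 660, - 482, - 142,  164/5,37, 223, 538 ]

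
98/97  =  98/97 = 1.01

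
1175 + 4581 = 5756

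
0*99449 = 0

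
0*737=0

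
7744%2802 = 2140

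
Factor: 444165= 3^1*5^1*29611^1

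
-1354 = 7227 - 8581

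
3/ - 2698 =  - 3/2698 = - 0.00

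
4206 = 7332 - 3126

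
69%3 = 0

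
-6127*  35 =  - 214445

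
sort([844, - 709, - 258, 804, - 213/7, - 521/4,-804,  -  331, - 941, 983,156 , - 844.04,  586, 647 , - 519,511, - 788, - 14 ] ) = [ - 941, -844.04,-804, - 788, - 709, - 519,- 331, - 258 , - 521/4, - 213/7,-14, 156,  511,  586, 647, 804, 844,983] 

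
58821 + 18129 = 76950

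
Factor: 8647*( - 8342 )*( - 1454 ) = 104881780396 = 2^2 * 43^1  *97^1 * 727^1*8647^1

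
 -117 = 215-332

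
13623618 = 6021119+7602499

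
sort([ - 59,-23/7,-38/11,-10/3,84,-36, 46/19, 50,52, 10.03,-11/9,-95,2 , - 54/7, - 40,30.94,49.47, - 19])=[-95,  -  59, - 40 , - 36, - 19, - 54/7  ,-38/11,- 10/3, - 23/7, - 11/9,  2,46/19,10.03, 30.94 , 49.47,50 , 52,84]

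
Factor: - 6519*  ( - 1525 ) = 3^1*5^2  *  41^1* 53^1*61^1 =9941475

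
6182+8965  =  15147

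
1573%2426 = 1573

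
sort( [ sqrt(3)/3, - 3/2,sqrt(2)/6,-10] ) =[- 10 , - 3/2,sqrt (2 ) /6,sqrt(3 )/3] 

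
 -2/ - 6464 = 1/3232 = 0.00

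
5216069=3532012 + 1684057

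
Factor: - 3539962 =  - 2^1*1769981^1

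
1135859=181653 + 954206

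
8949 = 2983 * 3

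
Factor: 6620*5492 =2^4*5^1 * 331^1*1373^1 = 36357040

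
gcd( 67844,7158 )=2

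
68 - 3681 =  - 3613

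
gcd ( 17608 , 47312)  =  8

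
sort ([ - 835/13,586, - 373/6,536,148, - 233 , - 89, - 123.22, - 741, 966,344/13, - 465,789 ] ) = [ - 741, - 465, - 233,-123.22, - 89, - 835/13, - 373/6,344/13,148,536, 586,789,966 ] 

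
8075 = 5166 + 2909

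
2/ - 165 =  -2/165 = -0.01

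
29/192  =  29/192 =0.15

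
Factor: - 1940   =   - 2^2* 5^1*97^1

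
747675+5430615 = 6178290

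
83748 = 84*997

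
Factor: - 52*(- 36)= 1872 = 2^4*3^2 * 13^1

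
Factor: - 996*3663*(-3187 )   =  11627285076 = 2^2*3^3 * 11^1*37^1 * 83^1*3187^1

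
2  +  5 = 7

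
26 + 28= 54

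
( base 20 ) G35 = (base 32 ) 6a1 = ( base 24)B59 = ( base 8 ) 14501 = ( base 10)6465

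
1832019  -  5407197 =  - 3575178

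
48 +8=56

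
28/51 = 28/51=0.55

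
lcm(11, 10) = 110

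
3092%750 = 92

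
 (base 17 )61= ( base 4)1213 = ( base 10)103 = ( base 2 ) 1100111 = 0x67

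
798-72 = 726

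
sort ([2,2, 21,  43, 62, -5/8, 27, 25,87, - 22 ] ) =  [ - 22,-5/8,2, 2, 21, 25, 27, 43,62, 87]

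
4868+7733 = 12601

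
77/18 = 4+5/18 = 4.28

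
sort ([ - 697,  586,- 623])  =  [ - 697, - 623,  586 ]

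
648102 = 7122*91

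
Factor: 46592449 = 149^1*312701^1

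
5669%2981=2688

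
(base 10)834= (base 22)1fk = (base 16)342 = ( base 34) oi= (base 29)sm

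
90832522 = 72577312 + 18255210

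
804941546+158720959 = 963662505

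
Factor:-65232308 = - 2^2 * 31^1*526067^1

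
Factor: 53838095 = 5^1*467^1*23057^1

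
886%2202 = 886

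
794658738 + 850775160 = 1645433898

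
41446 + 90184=131630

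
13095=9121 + 3974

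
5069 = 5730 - 661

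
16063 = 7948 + 8115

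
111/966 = 37/322 = 0.11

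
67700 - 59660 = 8040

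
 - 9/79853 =  -  9/79853 = - 0.00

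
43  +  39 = 82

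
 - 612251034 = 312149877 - 924400911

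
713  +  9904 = 10617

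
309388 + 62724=372112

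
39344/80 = 2459/5 = 491.80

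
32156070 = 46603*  690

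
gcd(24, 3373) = 1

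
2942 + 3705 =6647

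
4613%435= 263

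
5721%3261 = 2460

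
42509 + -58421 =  - 15912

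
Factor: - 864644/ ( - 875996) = 457^1*463^ ( - 1 ) = 457/463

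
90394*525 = 47456850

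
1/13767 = 1/13767 = 0.00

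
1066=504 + 562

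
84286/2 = 42143= 42143.00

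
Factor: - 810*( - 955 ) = 2^1*3^4*5^2*191^1 = 773550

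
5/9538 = 5/9538 = 0.00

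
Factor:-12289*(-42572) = 2^2*29^1*367^1  *12289^1 = 523167308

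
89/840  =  89/840 = 0.11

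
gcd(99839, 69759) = 1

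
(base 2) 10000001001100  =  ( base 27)B96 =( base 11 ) 6237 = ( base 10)8268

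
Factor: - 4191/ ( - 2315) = 3^1*5^(-1 )*11^1*127^1 *463^( - 1)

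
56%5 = 1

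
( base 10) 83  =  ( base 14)5D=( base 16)53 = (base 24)3B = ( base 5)313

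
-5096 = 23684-28780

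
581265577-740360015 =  - 159094438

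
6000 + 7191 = 13191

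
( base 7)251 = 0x86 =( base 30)4E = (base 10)134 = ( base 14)98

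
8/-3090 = -1 + 1541/1545 = -  0.00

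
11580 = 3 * 3860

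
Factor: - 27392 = - 2^8 * 107^1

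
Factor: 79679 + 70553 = 2^3*89^1*211^1 = 150232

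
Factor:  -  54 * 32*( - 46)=79488 = 2^7*3^3*23^1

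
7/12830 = 7/12830 = 0.00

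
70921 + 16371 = 87292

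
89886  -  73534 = 16352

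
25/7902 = 25/7902 = 0.00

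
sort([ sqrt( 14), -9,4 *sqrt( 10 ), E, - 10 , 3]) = [ - 10, - 9,  E , 3, sqrt( 14 ),4 * sqrt( 10) ]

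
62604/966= 10434/161 = 64.81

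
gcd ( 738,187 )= 1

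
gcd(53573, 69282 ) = 1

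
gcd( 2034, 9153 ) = 1017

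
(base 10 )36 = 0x24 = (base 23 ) 1D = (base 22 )1E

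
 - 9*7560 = - 68040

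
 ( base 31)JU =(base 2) 1001101011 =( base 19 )1DB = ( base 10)619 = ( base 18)1G7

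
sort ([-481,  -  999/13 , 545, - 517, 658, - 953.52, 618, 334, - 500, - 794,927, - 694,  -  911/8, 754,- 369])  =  [  -  953.52, - 794, - 694,-517, - 500,- 481, - 369,-911/8,-999/13,334, 545, 618,658, 754, 927]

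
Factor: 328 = 2^3* 41^1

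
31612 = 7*4516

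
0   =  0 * 560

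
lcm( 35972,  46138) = 2122348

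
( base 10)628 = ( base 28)MC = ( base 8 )1164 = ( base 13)394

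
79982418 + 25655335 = 105637753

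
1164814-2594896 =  - 1430082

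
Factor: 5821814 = 2^1 *2910907^1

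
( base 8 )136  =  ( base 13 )73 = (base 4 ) 1132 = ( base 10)94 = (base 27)3D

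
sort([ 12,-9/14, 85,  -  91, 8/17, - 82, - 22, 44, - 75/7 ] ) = [ -91, - 82, - 22 ,-75/7, - 9/14, 8/17,12 , 44,85] 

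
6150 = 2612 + 3538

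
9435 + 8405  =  17840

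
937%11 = 2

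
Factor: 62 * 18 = 1116 = 2^2 *3^2 * 31^1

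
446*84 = 37464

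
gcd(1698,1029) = 3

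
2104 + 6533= 8637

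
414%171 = 72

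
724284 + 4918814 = 5643098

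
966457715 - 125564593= 840893122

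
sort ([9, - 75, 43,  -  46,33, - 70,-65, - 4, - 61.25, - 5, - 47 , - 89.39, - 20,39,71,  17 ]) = [ -89.39,-75, - 70, - 65, -61.25, - 47, - 46, - 20, - 5, - 4,  9, 17, 33,39,43,71]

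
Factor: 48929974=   2^1*41^1*596707^1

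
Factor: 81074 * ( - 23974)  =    -  1943668076 = - 2^2*7^1*5791^1 *11987^1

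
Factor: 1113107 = 29^1  *131^1 * 293^1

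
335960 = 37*9080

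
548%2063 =548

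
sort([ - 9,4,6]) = [ - 9,4,6]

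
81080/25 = 3243  +  1/5 = 3243.20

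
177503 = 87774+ 89729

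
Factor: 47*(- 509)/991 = -23923/991 = -47^1*509^1 *991^(  -  1)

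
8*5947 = 47576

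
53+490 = 543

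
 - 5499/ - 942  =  5+263/314 =5.84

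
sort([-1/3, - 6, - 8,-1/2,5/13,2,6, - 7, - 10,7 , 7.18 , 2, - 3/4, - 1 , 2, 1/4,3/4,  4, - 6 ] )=[ - 10, - 8,-7, - 6,-6, - 1,  -  3/4, - 1/2, - 1/3,1/4, 5/13,  3/4,  2,2, 2,4, 6,7,  7.18 ] 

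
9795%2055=1575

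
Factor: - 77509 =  -77509^1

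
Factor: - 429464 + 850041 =420577= 31^1*13567^1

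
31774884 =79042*402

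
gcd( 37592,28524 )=4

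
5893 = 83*71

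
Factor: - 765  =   - 3^2 * 5^1*17^1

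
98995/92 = 1076 + 3/92  =  1076.03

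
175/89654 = 175/89654  =  0.00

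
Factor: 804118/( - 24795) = - 2^1*3^(-2)* 5^(- 1)*7^1*29^( - 1)*3023^1 = - 42322/1305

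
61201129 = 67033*913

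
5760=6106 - 346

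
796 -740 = 56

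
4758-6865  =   - 2107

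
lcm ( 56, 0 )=0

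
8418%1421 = 1313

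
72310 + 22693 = 95003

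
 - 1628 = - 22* 74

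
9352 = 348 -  - 9004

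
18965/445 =3793/89 = 42.62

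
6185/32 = 193 + 9/32= 193.28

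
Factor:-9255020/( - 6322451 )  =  2^2*5^1*359^1*1289^1 * 6322451^( - 1)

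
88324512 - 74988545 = 13335967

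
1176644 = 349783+826861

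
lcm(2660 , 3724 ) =18620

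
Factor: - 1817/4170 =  - 2^( - 1)*3^( - 1 )*5^( - 1 )*23^1*79^1*139^( - 1) 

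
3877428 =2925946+951482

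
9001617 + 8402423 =17404040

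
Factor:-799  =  -17^1*47^1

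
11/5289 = 11/5289 = 0.00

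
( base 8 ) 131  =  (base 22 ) 41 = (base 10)89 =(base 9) 108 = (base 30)2T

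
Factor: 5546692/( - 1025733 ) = - 2^2*3^(-1)*17^1*81569^1*341911^ ( - 1 ) 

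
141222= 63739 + 77483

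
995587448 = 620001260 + 375586188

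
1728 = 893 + 835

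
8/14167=8/14167 = 0.00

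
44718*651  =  29111418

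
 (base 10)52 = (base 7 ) 103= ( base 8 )64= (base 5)202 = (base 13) 40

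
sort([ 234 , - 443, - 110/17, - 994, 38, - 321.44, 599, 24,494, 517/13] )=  [ - 994,-443, - 321.44,-110/17, 24, 38, 517/13, 234, 494,599 ]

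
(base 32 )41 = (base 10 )129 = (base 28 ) 4h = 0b10000001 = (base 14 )93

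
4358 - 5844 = -1486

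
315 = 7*45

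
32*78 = 2496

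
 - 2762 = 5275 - 8037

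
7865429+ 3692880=11558309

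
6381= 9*709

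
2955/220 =13 + 19/44 = 13.43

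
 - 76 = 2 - 78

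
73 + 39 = 112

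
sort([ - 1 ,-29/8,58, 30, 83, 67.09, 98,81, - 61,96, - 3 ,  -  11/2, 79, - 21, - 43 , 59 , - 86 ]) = [ - 86, - 61, - 43,-21, -11/2, - 29/8, - 3, - 1,30  ,  58,59,67.09, 79, 81,83,96,98]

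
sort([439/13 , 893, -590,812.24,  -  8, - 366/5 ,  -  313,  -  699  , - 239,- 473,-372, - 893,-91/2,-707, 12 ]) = [ - 893, - 707,-699,-590, - 473, - 372, -313  ,-239, - 366/5,  -  91/2, - 8,12,439/13,812.24, 893]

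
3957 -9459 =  - 5502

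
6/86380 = 3/43190 = 0.00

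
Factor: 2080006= 2^1*19^1*127^1 *431^1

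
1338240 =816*1640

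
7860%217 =48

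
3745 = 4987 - 1242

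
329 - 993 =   -  664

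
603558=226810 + 376748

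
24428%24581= 24428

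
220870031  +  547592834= 768462865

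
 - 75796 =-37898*2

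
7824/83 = 7824/83=94.27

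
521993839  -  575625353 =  - 53631514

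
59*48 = 2832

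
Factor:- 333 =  - 3^2*37^1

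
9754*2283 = 22268382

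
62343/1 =62343 = 62343.00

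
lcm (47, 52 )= 2444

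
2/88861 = 2/88861 = 0.00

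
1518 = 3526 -2008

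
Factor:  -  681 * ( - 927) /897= 210429/299 =3^2*13^(  -  1 )*23^( - 1 )*103^1*227^1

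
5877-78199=-72322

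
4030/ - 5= - 806 +0/1= -806.00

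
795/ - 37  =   - 22 + 19/37=- 21.49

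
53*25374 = 1344822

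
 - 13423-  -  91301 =77878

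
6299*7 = 44093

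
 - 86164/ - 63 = 86164/63 = 1367.68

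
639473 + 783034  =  1422507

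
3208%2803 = 405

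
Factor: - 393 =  - 3^1*131^1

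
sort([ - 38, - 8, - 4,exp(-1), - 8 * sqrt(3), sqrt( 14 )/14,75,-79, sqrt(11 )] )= [-79,-38, - 8*sqrt( 3), - 8,  -  4, sqrt( 14)/14  ,  exp ( - 1), sqrt( 11 ), 75]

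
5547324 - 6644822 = -1097498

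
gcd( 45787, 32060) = 7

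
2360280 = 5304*445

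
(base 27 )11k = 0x308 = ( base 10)776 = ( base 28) rk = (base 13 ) 479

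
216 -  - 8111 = 8327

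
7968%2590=198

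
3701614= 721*5134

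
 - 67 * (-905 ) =60635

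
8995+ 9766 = 18761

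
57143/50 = 57143/50 = 1142.86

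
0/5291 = 0  =  0.00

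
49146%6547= 3317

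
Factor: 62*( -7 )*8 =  - 3472 =- 2^4*7^1*31^1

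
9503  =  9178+325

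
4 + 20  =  24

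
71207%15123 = 10715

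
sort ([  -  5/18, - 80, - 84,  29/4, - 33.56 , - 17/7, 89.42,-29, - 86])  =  [  -  86, - 84, - 80 , - 33.56,-29, - 17/7 , - 5/18, 29/4,89.42]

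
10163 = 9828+335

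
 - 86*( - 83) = 7138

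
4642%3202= 1440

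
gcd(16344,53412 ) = 12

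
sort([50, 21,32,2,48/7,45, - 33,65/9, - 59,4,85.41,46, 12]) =[-59,- 33,2 , 4,48/7,65/9, 12,21 , 32,45,46, 50,85.41 ]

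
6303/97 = 64  +  95/97 = 64.98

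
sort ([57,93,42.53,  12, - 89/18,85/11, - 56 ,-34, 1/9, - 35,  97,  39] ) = [ - 56,-35, - 34, - 89/18 , 1/9 , 85/11,12, 39,42.53, 57, 93, 97 ] 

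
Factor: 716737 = 7^1 * 17^1*19^1*317^1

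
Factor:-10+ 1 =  - 3^2  =  - 9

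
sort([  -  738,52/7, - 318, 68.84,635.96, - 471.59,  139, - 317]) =[ - 738, -471.59, - 318, - 317, 52/7,68.84, 139,635.96]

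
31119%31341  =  31119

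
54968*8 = 439744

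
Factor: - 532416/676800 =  - 59/75 =- 3^( - 1)*5^ ( - 2 )*59^1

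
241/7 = 241/7 = 34.43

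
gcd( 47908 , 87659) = 1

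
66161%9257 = 1362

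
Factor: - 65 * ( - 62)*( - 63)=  - 253890 = - 2^1*3^2*5^1*7^1*13^1*31^1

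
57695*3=173085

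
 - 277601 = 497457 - 775058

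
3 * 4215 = 12645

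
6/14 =3/7 = 0.43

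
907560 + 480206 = 1387766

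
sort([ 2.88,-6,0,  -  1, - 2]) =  [  -  6, - 2 , - 1,  0, 2.88] 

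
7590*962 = 7301580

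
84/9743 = 84/9743 = 0.01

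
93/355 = 93/355=0.26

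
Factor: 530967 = 3^1*176989^1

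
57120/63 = 906 + 2/3 = 906.67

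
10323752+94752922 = 105076674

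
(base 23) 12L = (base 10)596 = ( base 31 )j7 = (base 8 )1124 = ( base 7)1511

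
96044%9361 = 2434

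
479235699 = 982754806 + -503519107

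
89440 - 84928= 4512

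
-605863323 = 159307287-765170610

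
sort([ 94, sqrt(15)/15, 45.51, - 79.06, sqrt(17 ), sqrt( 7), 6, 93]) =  [ - 79.06, sqrt( 15) /15,sqrt( 7 ) , sqrt( 17), 6, 45.51, 93,94 ]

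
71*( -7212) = - 512052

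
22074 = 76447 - 54373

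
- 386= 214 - 600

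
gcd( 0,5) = 5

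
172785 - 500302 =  - 327517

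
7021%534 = 79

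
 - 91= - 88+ - 3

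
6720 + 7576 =14296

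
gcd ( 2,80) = 2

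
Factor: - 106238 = - 2^1 * 11^2*439^1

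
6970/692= 3485/346 = 10.07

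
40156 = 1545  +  38611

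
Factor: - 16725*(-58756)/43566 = 163782350/7261 = 2^1* 5^2 * 37^1*53^( - 1 ) * 137^( - 1)*223^1 * 397^1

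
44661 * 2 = 89322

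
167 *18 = 3006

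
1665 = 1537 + 128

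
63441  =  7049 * 9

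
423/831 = 141/277 = 0.51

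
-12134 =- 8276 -3858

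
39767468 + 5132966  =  44900434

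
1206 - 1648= -442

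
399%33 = 3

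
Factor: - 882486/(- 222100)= 2^( - 1 )*3^2 *5^( - 2 ) * 11^1*2221^( - 1)*4457^1 = 441243/111050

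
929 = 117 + 812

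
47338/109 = 434 + 32/109=434.29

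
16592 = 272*61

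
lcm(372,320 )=29760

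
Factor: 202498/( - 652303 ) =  - 2^1*23^ (-1)*79^( - 1)*103^1 *359^( - 1)*983^1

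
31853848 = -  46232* (-689 )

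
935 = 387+548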